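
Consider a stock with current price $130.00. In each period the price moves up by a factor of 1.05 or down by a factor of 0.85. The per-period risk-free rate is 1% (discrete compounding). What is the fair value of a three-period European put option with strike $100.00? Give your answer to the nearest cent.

$0.29

Risk-neutral probability p = (1 + 0.01 − 0.85)/(1.05 − 0.85) = 0.1600/0.2000 = 0.8000
Terminal stock prices: S_uuu = 150.5, S_uud = 121.8, S_udd = 98.62, S_ddd = 79.84
Terminal payoffs (K − S): max(-50.49, 0) = 0, max(-21.83, 0) = 0, max(1.379, 0) = 1.379, max(20.16, 0) = 20.16
Node uu (S = 143.3): V_uu = 1/1.01·[0.8000·0.0000 + 0.2000·0.0000] = 0.0000
Node ud (S = 116): V_ud = 1/1.01·[0.8000·0.0000 + 0.2000·1.3788] = 0.2730
Node dd (S = 93.92): V_dd = 1/1.01·[0.8000·1.3788 + 0.2000·20.1638] = 5.0849
Node u (S = 136.5): V_u = 1/1.01·[0.8000·0.0000 + 0.2000·0.2730] = 0.0541
Node d (S = 110.5): V_d = 1/1.01·[0.8000·0.2730 + 0.2000·5.0849] = 1.2232
Node 0 (S = 130): V_0 = 1/1.01·[0.8000·0.0541 + 0.2000·1.2232] = 0.2850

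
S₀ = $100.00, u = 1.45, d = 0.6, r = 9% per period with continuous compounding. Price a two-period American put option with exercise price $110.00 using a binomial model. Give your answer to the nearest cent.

Risk-neutral probability p = (e^0.09 − 0.6)/(1.45 − 0.6) = 0.4942/0.8500 = 0.5814
Terminal stock prices: S_uu = 210.2, S_ud = 87, S_dd = 36
Terminal payoffs (K − S): max(-100.2, 0) = 0, max(23, 0) = 23, max(74, 0) = 74
Node u (S = 145): continuation = e^(−0.09)·[0.5814·0.0000 + 0.4186·23.0000] = 8.7995; exercise value = 0.0000 ≤ continuation, so V_u = 8.7995
Node d (S = 60): continuation = e^(−0.09)·[0.5814·23.0000 + 0.4186·74.0000] = 40.5324; exercise value = 50.0000 > continuation, so V_d = 50.0000 (exercise)
Node 0 (S = 100): continuation = e^(−0.09)·[0.5814·8.7995 + 0.4186·50.0000] = 23.8050; exercise value = 10.0000 ≤ continuation, so V_0 = 23.8050

$23.80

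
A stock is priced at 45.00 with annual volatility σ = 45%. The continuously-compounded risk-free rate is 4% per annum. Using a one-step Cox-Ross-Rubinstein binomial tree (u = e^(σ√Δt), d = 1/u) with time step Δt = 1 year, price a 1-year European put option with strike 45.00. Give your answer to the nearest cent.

8.88

CRR parameters: u = e^(σ√Δt) = e^(0.45·√1) = 1.5683, d = 1/u = 0.6376
Per-period rate: rΔt = 0.04·1 = 0.04, so R = e^0.04 = 1.0408
Risk-neutral probability p = (e^0.04 − 0.6376)/(1.5683 − 0.6376) = 0.4032/0.9307 = 0.4332
Terminal stock prices: S_u = 70.57, S_d = 28.69
Terminal payoffs (K − S): max(-25.57, 0) = 0, max(16.31, 0) = 16.31
Node 0 (S = 45): V_0 = e^(−0.04)·[0.4332·0.0000 + 0.5668·16.3067] = 8.8801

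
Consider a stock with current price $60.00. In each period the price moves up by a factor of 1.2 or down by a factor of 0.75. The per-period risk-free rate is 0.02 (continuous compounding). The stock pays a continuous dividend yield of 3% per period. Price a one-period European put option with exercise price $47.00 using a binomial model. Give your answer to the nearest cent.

$0.91

Per-period risk-free factor R = e^0.02 = 1.0202; dividend-adjusted growth = e^(0.02−0.03) = 0.9900.
Risk-neutral probability p = (0.9900 − 0.75)/(1.2 − 0.75) = 0.2400/0.4500 = 0.5334
Terminal stock prices: S_u = 72, S_d = 45
Terminal payoffs (K − S): max(-25, 0) = 0, max(2, 0) = 2
Node 0 (S = 60): V_0 = e^(−0.02)·[0.5334·0.0000 + 0.4666·2.0000] = 0.9146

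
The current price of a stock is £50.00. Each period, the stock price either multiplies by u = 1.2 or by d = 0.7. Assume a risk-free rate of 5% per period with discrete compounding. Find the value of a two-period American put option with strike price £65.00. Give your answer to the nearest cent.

£15.00

Risk-neutral probability p = (1 + 0.05 − 0.7)/(1.2 − 0.7) = 0.3500/0.5000 = 0.7000
Terminal stock prices: S_uu = 72, S_ud = 42, S_dd = 24.5
Terminal payoffs (K − S): max(-7, 0) = 0, max(23, 0) = 23, max(40.5, 0) = 40.5
Node u (S = 60): continuation = 1/1.05·[0.7000·0.0000 + 0.3000·23.0000] = 6.5714; exercise value = 5.0000 ≤ continuation, so V_u = 6.5714
Node d (S = 35): continuation = 1/1.05·[0.7000·23.0000 + 0.3000·40.5000] = 26.9048; exercise value = 30.0000 > continuation, so V_d = 30.0000 (exercise)
Node 0 (S = 50): continuation = 1/1.05·[0.7000·6.5714 + 0.3000·30.0000] = 12.9524; exercise value = 15.0000 > continuation, so V_0 = 15.0000 (exercise)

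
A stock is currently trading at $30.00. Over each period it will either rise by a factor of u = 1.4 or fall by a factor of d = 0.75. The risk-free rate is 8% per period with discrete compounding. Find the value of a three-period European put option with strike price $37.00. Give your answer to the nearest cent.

Risk-neutral probability p = (1 + 0.08 − 0.75)/(1.4 − 0.75) = 0.3300/0.6500 = 0.5077
Terminal stock prices: S_uuu = 82.32, S_uud = 44.1, S_udd = 23.62, S_ddd = 12.66
Terminal payoffs (K − S): max(-45.32, 0) = 0, max(-7.1, 0) = 0, max(13.38, 0) = 13.38, max(24.34, 0) = 24.34
Node uu (S = 58.8): V_uu = 1/1.08·[0.5077·0.0000 + 0.4923·0.0000] = 0.0000
Node ud (S = 31.5): V_ud = 1/1.08·[0.5077·0.0000 + 0.4923·13.3750] = 6.0969
Node dd (S = 16.88): V_dd = 1/1.08·[0.5077·13.3750 + 0.4923·24.3438] = 17.3843
Node u (S = 42): V_u = 1/1.08·[0.5077·0.0000 + 0.4923·6.0969] = 2.7792
Node d (S = 22.5): V_d = 1/1.08·[0.5077·6.0969 + 0.4923·17.3843] = 10.7905
Node 0 (S = 30): V_0 = 1/1.08·[0.5077·2.7792 + 0.4923·10.7905] = 6.2252

$6.23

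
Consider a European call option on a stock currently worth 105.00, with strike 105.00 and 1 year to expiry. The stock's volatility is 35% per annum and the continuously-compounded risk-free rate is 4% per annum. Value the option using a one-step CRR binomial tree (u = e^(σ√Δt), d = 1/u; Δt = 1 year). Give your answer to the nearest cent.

19.89

CRR parameters: u = e^(σ√Δt) = e^(0.35·√1) = 1.4191, d = 1/u = 0.7047
Per-period rate: rΔt = 0.04·1 = 0.04, so R = e^0.04 = 1.0408
Risk-neutral probability p = (e^0.04 − 0.7047)/(1.4191 − 0.7047) = 0.3361/0.7144 = 0.4705
Terminal stock prices: S_u = 149, S_d = 73.99
Terminal payoffs (S − K): max(44, 0) = 44, max(-31.01, 0) = 0
Node 0 (S = 105): V_0 = e^(−0.04)·[0.4705·44.0021 + 0.5295·0.0000] = 19.8916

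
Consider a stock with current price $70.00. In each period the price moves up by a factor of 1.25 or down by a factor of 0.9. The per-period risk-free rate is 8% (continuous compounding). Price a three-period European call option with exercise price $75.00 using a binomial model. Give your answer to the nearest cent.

$14.20

Risk-neutral probability p = (e^0.08 − 0.9)/(1.25 − 0.9) = 0.1833/0.3500 = 0.5237
Terminal stock prices: S_uuu = 136.7, S_uud = 98.44, S_udd = 70.88, S_ddd = 51.03
Terminal payoffs (S − K): max(61.72, 0) = 61.72, max(23.44, 0) = 23.44, max(-4.125, 0) = 0, max(-23.97, 0) = 0
Node uu (S = 109.4): V_uu = e^(−0.08)·[0.5237·61.7188 + 0.4763·23.4375] = 40.1413
Node ud (S = 78.75): V_ud = e^(−0.08)·[0.5237·23.4375 + 0.4763·0.0000] = 11.3300
Node dd (S = 56.7): V_dd = e^(−0.08)·[0.5237·0.0000 + 0.4763·0.0000] = 0.0000
Node u (S = 87.5): V_u = e^(−0.08)·[0.5237·40.1413 + 0.4763·11.3300] = 24.3867
Node d (S = 63): V_d = e^(−0.08)·[0.5237·11.3300 + 0.4763·0.0000] = 5.4771
Node 0 (S = 70): V_0 = e^(−0.08)·[0.5237·24.3867 + 0.4763·5.4771] = 14.1972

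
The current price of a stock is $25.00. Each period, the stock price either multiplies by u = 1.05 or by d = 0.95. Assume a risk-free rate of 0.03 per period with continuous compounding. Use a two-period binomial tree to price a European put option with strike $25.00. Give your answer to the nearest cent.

Risk-neutral probability p = (e^0.03 − 0.95)/(1.05 − 0.95) = 0.0805/0.1000 = 0.8045
Terminal stock prices: S_uu = 27.56, S_ud = 24.94, S_dd = 22.56
Terminal payoffs (K − S): max(-2.562, 0) = 0, max(0.0625, 0) = 0.0625, max(2.438, 0) = 2.438
Node u (S = 26.25): V_u = e^(−0.03)·[0.8045·0.0000 + 0.1955·0.0625] = 0.0119
Node d (S = 23.75): V_d = e^(−0.03)·[0.8045·0.0625 + 0.1955·2.4375] = 0.5111
Node 0 (S = 25): V_0 = e^(−0.03)·[0.8045·0.0119 + 0.1955·0.5111] = 0.1062

$0.11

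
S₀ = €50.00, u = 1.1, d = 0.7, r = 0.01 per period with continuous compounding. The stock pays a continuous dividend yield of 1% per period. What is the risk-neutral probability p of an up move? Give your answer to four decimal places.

p = 0.7500

Per-period risk-free factor R = e^0.01 = 1.0101; dividend-adjusted growth = e^(0.01−0.01) = 1.0000.
Risk-neutral probability p = (1.0000 − 0.7)/(1.1 − 0.7) = 0.3000/0.4000 = 0.7500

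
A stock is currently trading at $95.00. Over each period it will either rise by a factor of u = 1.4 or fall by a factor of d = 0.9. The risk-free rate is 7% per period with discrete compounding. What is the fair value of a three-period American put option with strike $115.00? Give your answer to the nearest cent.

$20.00

Risk-neutral probability p = (1 + 0.07 − 0.9)/(1.4 − 0.9) = 0.1700/0.5000 = 0.3400
Terminal stock prices: S_uuu = 260.7, S_uud = 167.6, S_udd = 107.7, S_ddd = 69.26
Terminal payoffs (K − S): max(-145.7, 0) = 0, max(-52.58, 0) = 0, max(7.27, 0) = 7.27, max(45.74, 0) = 45.74
Node uu (S = 186.2): continuation = 1/1.07·[0.3400·0.0000 + 0.6600·0.0000] = 0.0000; exercise value = 0.0000 ≤ continuation, so V_uu = 0.0000
Node ud (S = 119.7): continuation = 1/1.07·[0.3400·0.0000 + 0.6600·7.2700] = 4.4843; exercise value = 0.0000 ≤ continuation, so V_ud = 4.4843
Node dd (S = 76.95): continuation = 1/1.07·[0.3400·7.2700 + 0.6600·45.7450] = 30.5266; exercise value = 38.0500 > continuation, so V_dd = 38.0500 (exercise)
Node u (S = 133): continuation = 1/1.07·[0.3400·0.0000 + 0.6600·4.4843] = 2.7660; exercise value = 0.0000 ≤ continuation, so V_u = 2.7660
Node d (S = 85.5): continuation = 1/1.07·[0.3400·4.4843 + 0.6600·38.0500] = 24.8950; exercise value = 29.5000 > continuation, so V_d = 29.5000 (exercise)
Node 0 (S = 95): continuation = 1/1.07·[0.3400·2.7660 + 0.6600·29.5000] = 19.0752; exercise value = 20.0000 > continuation, so V_0 = 20.0000 (exercise)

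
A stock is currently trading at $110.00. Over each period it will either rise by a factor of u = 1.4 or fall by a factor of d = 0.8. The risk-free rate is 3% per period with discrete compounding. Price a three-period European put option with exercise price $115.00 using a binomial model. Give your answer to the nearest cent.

$19.17

Risk-neutral probability p = (1 + 0.03 − 0.8)/(1.4 − 0.8) = 0.2300/0.6000 = 0.3833
Terminal stock prices: S_uuu = 301.8, S_uud = 172.5, S_udd = 98.56, S_ddd = 56.32
Terminal payoffs (K − S): max(-186.8, 0) = 0, max(-57.48, 0) = 0, max(16.44, 0) = 16.44, max(58.68, 0) = 58.68
Node uu (S = 215.6): V_uu = 1/1.03·[0.3833·0.0000 + 0.6167·0.0000] = 0.0000
Node ud (S = 123.2): V_ud = 1/1.03·[0.3833·0.0000 + 0.6167·16.4400] = 9.8427
Node dd (S = 70.4): V_dd = 1/1.03·[0.3833·16.4400 + 0.6167·58.6800] = 41.2505
Node u (S = 154): V_u = 1/1.03·[0.3833·0.0000 + 0.6167·9.8427] = 5.8929
Node d (S = 88): V_d = 1/1.03·[0.3833·9.8427 + 0.6167·41.2505] = 28.3600
Node 0 (S = 110): V_0 = 1/1.03·[0.3833·5.8929 + 0.6167·28.3600] = 19.1725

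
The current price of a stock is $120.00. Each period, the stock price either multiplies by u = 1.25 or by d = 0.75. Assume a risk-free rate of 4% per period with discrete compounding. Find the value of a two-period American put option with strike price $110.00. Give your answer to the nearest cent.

Risk-neutral probability p = (1 + 0.04 − 0.75)/(1.25 − 0.75) = 0.2900/0.5000 = 0.5800
Terminal stock prices: S_uu = 187.5, S_ud = 112.5, S_dd = 67.5
Terminal payoffs (K − S): max(-77.5, 0) = 0, max(-2.5, 0) = 0, max(42.5, 0) = 42.5
Node u (S = 150): continuation = 1/1.04·[0.5800·0.0000 + 0.4200·0.0000] = 0.0000; exercise value = 0.0000 ≤ continuation, so V_u = 0.0000
Node d (S = 90): continuation = 1/1.04·[0.5800·0.0000 + 0.4200·42.5000] = 17.1635; exercise value = 20.0000 > continuation, so V_d = 20.0000 (exercise)
Node 0 (S = 120): continuation = 1/1.04·[0.5800·0.0000 + 0.4200·20.0000] = 8.0769; exercise value = 0.0000 ≤ continuation, so V_0 = 8.0769

$8.08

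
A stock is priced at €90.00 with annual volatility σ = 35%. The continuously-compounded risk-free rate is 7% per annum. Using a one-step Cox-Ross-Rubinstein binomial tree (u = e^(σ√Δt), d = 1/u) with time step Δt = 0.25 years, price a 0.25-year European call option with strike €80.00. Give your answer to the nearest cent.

€13.55

CRR parameters: u = e^(σ√Δt) = e^(0.35·√0.25) = 1.1912, d = 1/u = 0.8395
Per-period rate: rΔt = 0.07·0.25 = 0.0175, so R = e^0.0175 = 1.0177
Risk-neutral probability p = (e^0.0175 − 0.8395)/(1.1912 − 0.8395) = 0.1782/0.3518 = 0.5065
Terminal stock prices: S_u = 107.2, S_d = 75.55
Terminal payoffs (S − K): max(27.21, 0) = 27.21, max(-4.449, 0) = 0
Node 0 (S = 90): V_0 = e^(−0.0175)·[0.5065·27.2122 + 0.4935·0.0000] = 13.5451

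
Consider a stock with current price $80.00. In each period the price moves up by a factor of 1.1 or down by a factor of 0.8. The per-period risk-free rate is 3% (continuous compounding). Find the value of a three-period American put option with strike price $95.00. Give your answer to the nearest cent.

Risk-neutral probability p = (e^0.03 − 0.8)/(1.1 − 0.8) = 0.2305/0.3000 = 0.7682
Terminal stock prices: S_uuu = 106.5, S_uud = 77.44, S_udd = 56.32, S_ddd = 40.96
Terminal payoffs (K − S): max(-11.48, 0) = 0, max(17.56, 0) = 17.56, max(38.68, 0) = 38.68, max(54.04, 0) = 54.04
Node uu (S = 96.8): continuation = e^(−0.03)·[0.7682·0.0000 + 0.2318·17.5600] = 3.9504; exercise value = 0.0000 ≤ continuation, so V_uu = 3.9504
Node ud (S = 70.4): continuation = e^(−0.03)·[0.7682·17.5600 + 0.2318·38.6800] = 21.7923; exercise value = 24.6000 > continuation, so V_ud = 24.6000 (exercise)
Node dd (S = 51.2): continuation = e^(−0.03)·[0.7682·38.6800 + 0.2318·54.0400] = 40.9923; exercise value = 43.8000 > continuation, so V_dd = 43.8000 (exercise)
Node u (S = 88): continuation = e^(−0.03)·[0.7682·3.9504 + 0.2318·24.6000] = 8.4791; exercise value = 7.0000 ≤ continuation, so V_u = 8.4791
Node d (S = 64): continuation = e^(−0.03)·[0.7682·24.6000 + 0.2318·43.8000] = 28.1923; exercise value = 31.0000 > continuation, so V_d = 31.0000 (exercise)
Node 0 (S = 80): continuation = e^(−0.03)·[0.7682·8.4791 + 0.2318·31.0000] = 13.2950; exercise value = 15.0000 > continuation, so V_0 = 15.0000 (exercise)

$15.00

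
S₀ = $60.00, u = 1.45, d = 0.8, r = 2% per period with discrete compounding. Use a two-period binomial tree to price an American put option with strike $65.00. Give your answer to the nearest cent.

Risk-neutral probability p = (1 + 0.02 − 0.8)/(1.45 − 0.8) = 0.2200/0.6500 = 0.3385
Terminal stock prices: S_uu = 126.2, S_ud = 69.6, S_dd = 38.4
Terminal payoffs (K − S): max(-61.15, 0) = 0, max(-4.6, 0) = 0, max(26.6, 0) = 26.6
Node u (S = 87): continuation = 1/1.02·[0.3385·0.0000 + 0.6615·0.0000] = 0.0000; exercise value = 0.0000 ≤ continuation, so V_u = 0.0000
Node d (S = 48): continuation = 1/1.02·[0.3385·0.0000 + 0.6615·26.6000] = 17.2519; exercise value = 17.0000 ≤ continuation, so V_d = 17.2519
Node 0 (S = 60): continuation = 1/1.02·[0.3385·0.0000 + 0.6615·17.2519] = 11.1890; exercise value = 5.0000 ≤ continuation, so V_0 = 11.1890

$11.19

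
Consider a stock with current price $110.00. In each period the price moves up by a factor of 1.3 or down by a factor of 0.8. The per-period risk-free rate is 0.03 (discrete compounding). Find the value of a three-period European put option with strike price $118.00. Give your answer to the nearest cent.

Risk-neutral probability p = (1 + 0.03 − 0.8)/(1.3 − 0.8) = 0.2300/0.5000 = 0.4600
Terminal stock prices: S_uuu = 241.7, S_uud = 148.7, S_udd = 91.52, S_ddd = 56.32
Terminal payoffs (K − S): max(-123.7, 0) = 0, max(-30.72, 0) = 0, max(26.48, 0) = 26.48, max(61.68, 0) = 61.68
Node uu (S = 185.9): V_uu = 1/1.03·[0.4600·0.0000 + 0.5400·0.0000] = 0.0000
Node ud (S = 114.4): V_ud = 1/1.03·[0.4600·0.0000 + 0.5400·26.4800] = 13.8827
Node dd (S = 70.4): V_dd = 1/1.03·[0.4600·26.4800 + 0.5400·61.6800] = 44.1631
Node u (S = 143): V_u = 1/1.03·[0.4600·0.0000 + 0.5400·13.8827] = 7.2783
Node d (S = 88): V_d = 1/1.03·[0.4600·13.8827 + 0.5400·44.1631] = 29.3535
Node 0 (S = 110): V_0 = 1/1.03·[0.4600·7.2783 + 0.5400·29.3535] = 18.6397

$18.64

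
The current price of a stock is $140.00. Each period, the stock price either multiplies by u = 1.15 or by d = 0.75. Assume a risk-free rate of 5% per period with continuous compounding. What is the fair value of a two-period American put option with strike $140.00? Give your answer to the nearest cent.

$11.46

Risk-neutral probability p = (e^0.05 − 0.75)/(1.15 − 0.75) = 0.3013/0.4000 = 0.7532
Terminal stock prices: S_uu = 185.1, S_ud = 120.8, S_dd = 78.75
Terminal payoffs (K − S): max(-45.15, 0) = 0, max(19.25, 0) = 19.25, max(61.25, 0) = 61.25
Node u (S = 161): continuation = e^(−0.05)·[0.7532·0.0000 + 0.2468·19.2500] = 4.5196; exercise value = 0.0000 ≤ continuation, so V_u = 4.5196
Node d (S = 105): continuation = e^(−0.05)·[0.7532·19.2500 + 0.2468·61.2500] = 28.1721; exercise value = 35.0000 > continuation, so V_d = 35.0000 (exercise)
Node 0 (S = 140): continuation = e^(−0.05)·[0.7532·4.5196 + 0.2468·35.0000] = 11.4555; exercise value = 0.0000 ≤ continuation, so V_0 = 11.4555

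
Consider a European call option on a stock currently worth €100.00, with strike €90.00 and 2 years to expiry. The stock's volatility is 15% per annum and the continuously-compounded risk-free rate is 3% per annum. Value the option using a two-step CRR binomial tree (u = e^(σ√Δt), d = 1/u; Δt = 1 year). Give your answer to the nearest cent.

€18.09

CRR parameters: u = e^(σ√Δt) = e^(0.15·√1) = 1.1618, d = 1/u = 0.8607
Per-period rate: rΔt = 0.03·1 = 0.03, so R = e^0.03 = 1.0305
Risk-neutral probability p = (e^0.03 − 0.8607)/(1.1618 − 0.8607) = 0.1697/0.3011 = 0.5637
Terminal stock prices: S_uu = 135, S_ud = 100, S_dd = 74.08
Terminal payoffs (S − K): max(44.99, 0) = 44.99, max(10, 0) = 10, max(-15.92, 0) = 0
Node u (S = 116.2): V_u = e^(−0.03)·[0.5637·44.9859 + 0.4363·10.0000] = 28.8433
Node d (S = 86.07): V_d = e^(−0.03)·[0.5637·10.0000 + 0.4363·0.0000] = 5.4705
Node 0 (S = 100): V_0 = e^(−0.03)·[0.5637·28.8433 + 0.4363·5.4705] = 18.0948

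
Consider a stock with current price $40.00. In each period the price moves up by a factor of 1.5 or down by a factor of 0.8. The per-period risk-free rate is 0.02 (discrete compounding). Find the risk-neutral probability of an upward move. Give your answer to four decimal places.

Risk-neutral probability p = (1 + 0.02 − 0.8)/(1.5 − 0.8) = 0.2200/0.7000 = 0.3143

p = 0.3143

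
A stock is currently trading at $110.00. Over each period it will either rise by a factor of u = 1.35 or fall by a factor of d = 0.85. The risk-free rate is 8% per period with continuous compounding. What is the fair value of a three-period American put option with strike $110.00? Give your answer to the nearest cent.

Risk-neutral probability p = (e^0.08 − 0.85)/(1.35 − 0.85) = 0.2333/0.5000 = 0.4666
Terminal stock prices: S_uuu = 270.6, S_uud = 170.4, S_udd = 107.3, S_ddd = 67.55
Terminal payoffs (K − S): max(-160.6, 0) = 0, max(-60.4, 0) = 0, max(2.709, 0) = 2.709, max(42.45, 0) = 42.45
Node uu (S = 200.5): continuation = e^(−0.08)·[0.4666·0.0000 + 0.5334·0.0000] = 0.0000; exercise value = 0.0000 ≤ continuation, so V_uu = 0.0000
Node ud (S = 126.2): continuation = e^(−0.08)·[0.4666·0.0000 + 0.5334·2.7088] = 1.3338; exercise value = 0.0000 ≤ continuation, so V_ud = 1.3338
Node dd (S = 79.47): continuation = e^(−0.08)·[0.4666·2.7088 + 0.5334·42.4463] = 22.0678; exercise value = 30.5250 > continuation, so V_dd = 30.5250 (exercise)
Node u (S = 148.5): continuation = e^(−0.08)·[0.4666·0.0000 + 0.5334·1.3338] = 0.6568; exercise value = 0.0000 ≤ continuation, so V_u = 0.6568
Node d (S = 93.5): continuation = e^(−0.08)·[0.4666·1.3338 + 0.5334·30.5250] = 15.6054; exercise value = 16.5000 > continuation, so V_d = 16.5000 (exercise)
Node 0 (S = 110): continuation = e^(−0.08)·[0.4666·0.6568 + 0.5334·16.5000] = 8.4077; exercise value = 0.0000 ≤ continuation, so V_0 = 8.4077

$8.41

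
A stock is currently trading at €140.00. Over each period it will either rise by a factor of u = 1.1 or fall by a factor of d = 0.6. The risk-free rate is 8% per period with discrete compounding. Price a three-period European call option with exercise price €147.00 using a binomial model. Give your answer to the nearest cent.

Risk-neutral probability p = (1 + 0.08 − 0.6)/(1.1 − 0.6) = 0.4800/0.5000 = 0.9600
Terminal stock prices: S_uuu = 186.3, S_uud = 101.6, S_udd = 55.44, S_ddd = 30.24
Terminal payoffs (S − K): max(39.34, 0) = 39.34, max(-45.36, 0) = 0, max(-91.56, 0) = 0, max(-116.8, 0) = 0
Node uu (S = 169.4): V_uu = 1/1.08·[0.9600·39.3400 + 0.0400·0.0000] = 34.9689
Node ud (S = 92.4): V_ud = 1/1.08·[0.9600·0.0000 + 0.0400·0.0000] = 0.0000
Node dd (S = 50.4): V_dd = 1/1.08·[0.9600·0.0000 + 0.0400·0.0000] = 0.0000
Node u (S = 154): V_u = 1/1.08·[0.9600·34.9689 + 0.0400·0.0000] = 31.0835
Node d (S = 84): V_d = 1/1.08·[0.9600·0.0000 + 0.0400·0.0000] = 0.0000
Node 0 (S = 140): V_0 = 1/1.08·[0.9600·31.0835 + 0.0400·0.0000] = 27.6297

€27.63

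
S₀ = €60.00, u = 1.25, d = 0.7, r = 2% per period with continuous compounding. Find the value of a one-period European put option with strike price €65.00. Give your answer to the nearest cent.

€9.42

Risk-neutral probability p = (e^0.02 − 0.7)/(1.25 − 0.7) = 0.3202/0.5500 = 0.5822
Terminal stock prices: S_u = 75, S_d = 42
Terminal payoffs (K − S): max(-10, 0) = 0, max(23, 0) = 23
Node 0 (S = 60): V_0 = e^(−0.02)·[0.5822·0.0000 + 0.4178·23.0000] = 9.4195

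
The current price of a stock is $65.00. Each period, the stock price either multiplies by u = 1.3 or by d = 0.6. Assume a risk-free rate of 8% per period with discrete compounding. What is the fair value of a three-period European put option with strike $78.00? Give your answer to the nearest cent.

Risk-neutral probability p = (1 + 0.08 − 0.6)/(1.3 − 0.6) = 0.4800/0.7000 = 0.6857
Terminal stock prices: S_uuu = 142.8, S_uud = 65.91, S_udd = 30.42, S_ddd = 14.04
Terminal payoffs (K − S): max(-64.81, 0) = 0, max(12.09, 0) = 12.09, max(47.58, 0) = 47.58, max(63.96, 0) = 63.96
Node uu (S = 109.9): V_uu = 1/1.08·[0.6857·0.0000 + 0.3143·12.0900] = 3.5183
Node ud (S = 50.7): V_ud = 1/1.08·[0.6857·12.0900 + 0.3143·47.5800] = 21.5222
Node dd (S = 23.4): V_dd = 1/1.08·[0.6857·47.5800 + 0.3143·63.9600] = 48.8222
Node u (S = 84.5): V_u = 1/1.08·[0.6857·3.5183 + 0.3143·21.5222] = 8.4969
Node d (S = 39): V_d = 1/1.08·[0.6857·21.5222 + 0.3143·48.8222] = 27.8724
Node 0 (S = 65): V_0 = 1/1.08·[0.6857·8.4969 + 0.3143·27.8724] = 13.5059

$13.51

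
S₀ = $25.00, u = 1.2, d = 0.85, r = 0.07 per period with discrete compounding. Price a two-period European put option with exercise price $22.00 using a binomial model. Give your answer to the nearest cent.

$0.47

Risk-neutral probability p = (1 + 0.07 − 0.85)/(1.2 − 0.85) = 0.2200/0.3500 = 0.6286
Terminal stock prices: S_uu = 36, S_ud = 25.5, S_dd = 18.06
Terminal payoffs (K − S): max(-14, 0) = 0, max(-3.5, 0) = 0, max(3.938, 0) = 3.938
Node u (S = 30): V_u = 1/1.07·[0.6286·0.0000 + 0.3714·0.0000] = 0.0000
Node d (S = 21.25): V_d = 1/1.07·[0.6286·0.0000 + 0.3714·3.9375] = 1.3668
Node 0 (S = 25): V_0 = 1/1.07·[0.6286·0.0000 + 0.3714·1.3668] = 0.4745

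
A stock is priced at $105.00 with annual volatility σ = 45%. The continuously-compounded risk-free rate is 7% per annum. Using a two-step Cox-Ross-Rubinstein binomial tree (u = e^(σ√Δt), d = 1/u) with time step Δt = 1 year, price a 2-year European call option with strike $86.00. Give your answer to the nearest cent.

CRR parameters: u = e^(σ√Δt) = e^(0.45·√1) = 1.5683, d = 1/u = 0.6376
Per-period rate: rΔt = 0.07·1 = 0.07, so R = e^0.07 = 1.0725
Risk-neutral probability p = (e^0.07 − 0.6376)/(1.5683 − 0.6376) = 0.4349/0.9307 = 0.4673
Terminal stock prices: S_uu = 258.3, S_ud = 105, S_dd = 42.69
Terminal payoffs (S − K): max(172.3, 0) = 172.3, max(19, 0) = 19, max(-43.31, 0) = 0
Node u (S = 164.7): V_u = e^(−0.07)·[0.4673·172.2583 + 0.5327·19.0000] = 84.4869
Node d (S = 66.95): V_d = e^(−0.07)·[0.4673·19.0000 + 0.5327·0.0000] = 8.2779
Node 0 (S = 105): V_0 = e^(−0.07)·[0.4673·84.4869 + 0.5327·8.2779] = 40.9209

$40.92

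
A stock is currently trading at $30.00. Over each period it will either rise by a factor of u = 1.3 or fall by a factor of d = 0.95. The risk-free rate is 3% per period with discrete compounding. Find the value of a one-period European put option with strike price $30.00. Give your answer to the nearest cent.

$1.12

Risk-neutral probability p = (1 + 0.03 − 0.95)/(1.3 − 0.95) = 0.0800/0.3500 = 0.2286
Terminal stock prices: S_u = 39, S_d = 28.5
Terminal payoffs (K − S): max(-9, 0) = 0, max(1.5, 0) = 1.5
Node 0 (S = 30): V_0 = 1/1.03·[0.2286·0.0000 + 0.7714·1.5000] = 1.1234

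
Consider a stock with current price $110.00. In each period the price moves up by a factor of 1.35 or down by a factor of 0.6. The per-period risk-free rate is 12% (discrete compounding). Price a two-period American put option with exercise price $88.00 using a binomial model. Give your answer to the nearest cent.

Risk-neutral probability p = (1 + 0.12 − 0.6)/(1.35 − 0.6) = 0.5200/0.7500 = 0.6933
Terminal stock prices: S_uu = 200.5, S_ud = 89.1, S_dd = 39.6
Terminal payoffs (K − S): max(-112.5, 0) = 0, max(-1.1, 0) = 0, max(48.4, 0) = 48.4
Node u (S = 148.5): continuation = 1/1.12·[0.6933·0.0000 + 0.3067·0.0000] = 0.0000; exercise value = 0.0000 ≤ continuation, so V_u = 0.0000
Node d (S = 66): continuation = 1/1.12·[0.6933·0.0000 + 0.3067·48.4000] = 13.2524; exercise value = 22.0000 > continuation, so V_d = 22.0000 (exercise)
Node 0 (S = 110): continuation = 1/1.12·[0.6933·0.0000 + 0.3067·22.0000] = 6.0238; exercise value = 0.0000 ≤ continuation, so V_0 = 6.0238

$6.02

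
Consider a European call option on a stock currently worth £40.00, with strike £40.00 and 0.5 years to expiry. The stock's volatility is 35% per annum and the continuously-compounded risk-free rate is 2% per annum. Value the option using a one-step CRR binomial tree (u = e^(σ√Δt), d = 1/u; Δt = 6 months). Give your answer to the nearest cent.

£5.10

CRR parameters: u = e^(σ√Δt) = e^(0.35·√0.5) = 1.2808, d = 1/u = 0.7808
Per-period rate: rΔt = 0.02·0.5 = 0.01, so R = e^0.01 = 1.0101
Risk-neutral probability p = (e^0.01 − 0.7808)/(1.2808 − 0.7808) = 0.2293/0.5000 = 0.4585
Terminal stock prices: S_u = 51.23, S_d = 31.23
Terminal payoffs (S − K): max(11.23, 0) = 11.23, max(-8.77, 0) = 0
Node 0 (S = 40): V_0 = e^(−0.01)·[0.4585·11.2321 + 0.5415·0.0000] = 5.0991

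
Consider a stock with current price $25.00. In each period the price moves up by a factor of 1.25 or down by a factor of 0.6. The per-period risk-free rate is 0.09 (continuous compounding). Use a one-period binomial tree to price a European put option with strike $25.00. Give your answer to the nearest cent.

Risk-neutral probability p = (e^0.09 − 0.6)/(1.25 − 0.6) = 0.4942/0.6500 = 0.7603
Terminal stock prices: S_u = 31.25, S_d = 15
Terminal payoffs (K − S): max(-6.25, 0) = 0, max(10, 0) = 10
Node 0 (S = 25): V_0 = e^(−0.09)·[0.7603·0.0000 + 0.2397·10.0000] = 2.1910

$2.19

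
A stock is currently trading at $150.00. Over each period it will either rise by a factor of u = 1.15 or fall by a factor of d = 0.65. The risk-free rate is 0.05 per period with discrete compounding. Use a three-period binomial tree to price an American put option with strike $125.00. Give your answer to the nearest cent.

$7.11

Risk-neutral probability p = (1 + 0.05 − 0.65)/(1.15 − 0.65) = 0.4000/0.5000 = 0.8000
Terminal stock prices: S_uuu = 228.1, S_uud = 128.9, S_udd = 72.88, S_ddd = 41.19
Terminal payoffs (K − S): max(-103.1, 0) = 0, max(-3.944, 0) = 0, max(52.12, 0) = 52.12, max(83.81, 0) = 83.81
Node uu (S = 198.4): continuation = 1/1.05·[0.8000·0.0000 + 0.2000·0.0000] = 0.0000; exercise value = 0.0000 ≤ continuation, so V_uu = 0.0000
Node ud (S = 112.1): continuation = 1/1.05·[0.8000·0.0000 + 0.2000·52.1187] = 9.9274; exercise value = 12.8750 > continuation, so V_ud = 12.8750 (exercise)
Node dd (S = 63.38): continuation = 1/1.05·[0.8000·52.1187 + 0.2000·83.8063] = 55.6726; exercise value = 61.6250 > continuation, so V_dd = 61.6250 (exercise)
Node u (S = 172.5): continuation = 1/1.05·[0.8000·0.0000 + 0.2000·12.8750] = 2.4524; exercise value = 0.0000 ≤ continuation, so V_u = 2.4524
Node d (S = 97.5): continuation = 1/1.05·[0.8000·12.8750 + 0.2000·61.6250] = 21.5476; exercise value = 27.5000 > continuation, so V_d = 27.5000 (exercise)
Node 0 (S = 150): continuation = 1/1.05·[0.8000·2.4524 + 0.2000·27.5000] = 7.1066; exercise value = 0.0000 ≤ continuation, so V_0 = 7.1066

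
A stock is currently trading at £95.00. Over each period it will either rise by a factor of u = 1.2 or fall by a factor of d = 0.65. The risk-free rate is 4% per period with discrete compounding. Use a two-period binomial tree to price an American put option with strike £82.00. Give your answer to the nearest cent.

£7.17

Risk-neutral probability p = (1 + 0.04 − 0.65)/(1.2 − 0.65) = 0.3900/0.5500 = 0.7091
Terminal stock prices: S_uu = 136.8, S_ud = 74.1, S_dd = 40.14
Terminal payoffs (K − S): max(-54.8, 0) = 0, max(7.9, 0) = 7.9, max(41.86, 0) = 41.86
Node u (S = 114): continuation = 1/1.04·[0.7091·0.0000 + 0.2909·7.9000] = 2.2098; exercise value = 0.0000 ≤ continuation, so V_u = 2.2098
Node d (S = 61.75): continuation = 1/1.04·[0.7091·7.9000 + 0.2909·41.8625] = 17.0962; exercise value = 20.2500 > continuation, so V_d = 20.2500 (exercise)
Node 0 (S = 95): continuation = 1/1.04·[0.7091·2.2098 + 0.2909·20.2500] = 7.1710; exercise value = 0.0000 ≤ continuation, so V_0 = 7.1710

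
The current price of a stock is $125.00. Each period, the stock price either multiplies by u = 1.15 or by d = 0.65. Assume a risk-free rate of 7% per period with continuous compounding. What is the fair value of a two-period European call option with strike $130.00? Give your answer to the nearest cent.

Risk-neutral probability p = (e^0.07 − 0.65)/(1.15 − 0.65) = 0.4225/0.5000 = 0.8450
Terminal stock prices: S_uu = 165.3, S_ud = 93.44, S_dd = 52.81
Terminal payoffs (S − K): max(35.31, 0) = 35.31, max(-36.56, 0) = 0, max(-77.19, 0) = 0
Node u (S = 143.8): V_u = e^(−0.07)·[0.8450·35.3125 + 0.1550·0.0000] = 27.8223
Node d (S = 81.25): V_d = e^(−0.07)·[0.8450·0.0000 + 0.1550·0.0000] = 0.0000
Node 0 (S = 125): V_0 = e^(−0.07)·[0.8450·27.8223 + 0.1550·0.0000] = 21.9209

$21.92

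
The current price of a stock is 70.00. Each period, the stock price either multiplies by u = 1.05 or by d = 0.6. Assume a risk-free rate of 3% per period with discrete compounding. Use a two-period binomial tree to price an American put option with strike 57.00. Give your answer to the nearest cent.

1.16

Risk-neutral probability p = (1 + 0.03 − 0.6)/(1.05 − 0.6) = 0.4300/0.4500 = 0.9556
Terminal stock prices: S_uu = 77.17, S_ud = 44.1, S_dd = 25.2
Terminal payoffs (K − S): max(-20.17, 0) = 0, max(12.9, 0) = 12.9, max(31.8, 0) = 31.8
Node u (S = 73.5): continuation = 1/1.03·[0.9556·0.0000 + 0.0444·12.9000] = 0.5566; exercise value = 0.0000 ≤ continuation, so V_u = 0.5566
Node d (S = 42): continuation = 1/1.03·[0.9556·12.9000 + 0.0444·31.8000] = 13.3398; exercise value = 15.0000 > continuation, so V_d = 15.0000 (exercise)
Node 0 (S = 70): continuation = 1/1.03·[0.9556·0.5566 + 0.0444·15.0000] = 1.1637; exercise value = 0.0000 ≤ continuation, so V_0 = 1.1637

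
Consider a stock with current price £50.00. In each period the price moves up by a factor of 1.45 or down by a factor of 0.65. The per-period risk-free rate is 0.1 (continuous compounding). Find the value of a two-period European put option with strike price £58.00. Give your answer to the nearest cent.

Risk-neutral probability p = (e^0.1 − 0.65)/(1.45 − 0.65) = 0.4552/0.8000 = 0.5690
Terminal stock prices: S_uu = 105.1, S_ud = 47.12, S_dd = 21.13
Terminal payoffs (K − S): max(-47.12, 0) = 0, max(10.88, 0) = 10.88, max(36.88, 0) = 36.88
Node u (S = 72.5): V_u = e^(−0.1)·[0.5690·0.0000 + 0.4310·10.8750] = 4.2414
Node d (S = 32.5): V_d = e^(−0.1)·[0.5690·10.8750 + 0.4310·36.8750] = 19.9806
Node 0 (S = 50): V_0 = e^(−0.1)·[0.5690·4.2414 + 0.4310·19.9806] = 9.9764

£9.98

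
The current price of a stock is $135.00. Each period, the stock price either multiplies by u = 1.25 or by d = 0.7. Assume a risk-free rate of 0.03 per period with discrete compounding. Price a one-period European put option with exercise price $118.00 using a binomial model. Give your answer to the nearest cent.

Risk-neutral probability p = (1 + 0.03 − 0.7)/(1.25 − 0.7) = 0.3300/0.5500 = 0.6000
Terminal stock prices: S_u = 168.8, S_d = 94.5
Terminal payoffs (K − S): max(-50.75, 0) = 0, max(23.5, 0) = 23.5
Node 0 (S = 135): V_0 = 1/1.03·[0.6000·0.0000 + 0.4000·23.5000] = 9.1262

$9.13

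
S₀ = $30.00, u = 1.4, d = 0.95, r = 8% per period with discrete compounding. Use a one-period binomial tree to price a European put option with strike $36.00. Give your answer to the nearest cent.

$4.94

Risk-neutral probability p = (1 + 0.08 − 0.95)/(1.4 − 0.95) = 0.1300/0.4500 = 0.2889
Terminal stock prices: S_u = 42, S_d = 28.5
Terminal payoffs (K − S): max(-6, 0) = 0, max(7.5, 0) = 7.5
Node 0 (S = 30): V_0 = 1/1.08·[0.2889·0.0000 + 0.7111·7.5000] = 4.9383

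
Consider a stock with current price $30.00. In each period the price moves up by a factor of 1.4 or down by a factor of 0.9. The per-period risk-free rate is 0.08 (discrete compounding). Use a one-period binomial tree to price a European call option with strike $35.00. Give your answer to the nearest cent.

Risk-neutral probability p = (1 + 0.08 − 0.9)/(1.4 − 0.9) = 0.1800/0.5000 = 0.3600
Terminal stock prices: S_u = 42, S_d = 27
Terminal payoffs (S − K): max(7, 0) = 7, max(-8, 0) = 0
Node 0 (S = 30): V_0 = 1/1.08·[0.3600·7.0000 + 0.6400·0.0000] = 2.3333

$2.33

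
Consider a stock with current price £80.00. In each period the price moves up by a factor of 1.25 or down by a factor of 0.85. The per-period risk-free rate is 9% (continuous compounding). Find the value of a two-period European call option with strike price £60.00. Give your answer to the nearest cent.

Risk-neutral probability p = (e^0.09 − 0.85)/(1.25 − 0.85) = 0.2442/0.4000 = 0.6104
Terminal stock prices: S_uu = 125, S_ud = 85, S_dd = 57.8
Terminal payoffs (S − K): max(65, 0) = 65, max(25, 0) = 25, max(-2.2, 0) = 0
Node u (S = 100): V_u = e^(−0.09)·[0.6104·65.0000 + 0.3896·25.0000] = 45.1641
Node d (S = 68): V_d = e^(−0.09)·[0.6104·25.0000 + 0.3896·0.0000] = 13.9474
Node 0 (S = 80): V_0 = e^(−0.09)·[0.6104·45.1641 + 0.3896·13.9474] = 30.1627

£30.16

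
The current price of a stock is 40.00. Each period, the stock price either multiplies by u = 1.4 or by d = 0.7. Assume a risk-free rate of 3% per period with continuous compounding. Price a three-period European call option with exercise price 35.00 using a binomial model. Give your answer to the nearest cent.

Risk-neutral probability p = (e^0.03 − 0.7)/(1.4 − 0.7) = 0.3305/0.7000 = 0.4721
Terminal stock prices: S_uuu = 109.8, S_uud = 54.88, S_udd = 27.44, S_ddd = 13.72
Terminal payoffs (S − K): max(74.76, 0) = 74.76, max(19.88, 0) = 19.88, max(-7.56, 0) = 0, max(-21.28, 0) = 0
Node uu (S = 78.4): V_uu = e^(−0.03)·[0.4721·74.7600 + 0.5279·19.8800] = 44.4344
Node ud (S = 39.2): V_ud = e^(−0.03)·[0.4721·19.8800 + 0.5279·0.0000] = 9.1075
Node dd (S = 19.6): V_dd = e^(−0.03)·[0.4721·0.0000 + 0.5279·0.0000] = 0.0000
Node u (S = 56): V_u = e^(−0.03)·[0.4721·44.4344 + 0.5279·9.1075] = 25.0225
Node d (S = 28): V_d = e^(−0.03)·[0.4721·9.1075 + 0.5279·0.0000] = 4.1724
Node 0 (S = 40): V_0 = e^(−0.03)·[0.4721·25.0225 + 0.5279·4.1724] = 13.6011

13.60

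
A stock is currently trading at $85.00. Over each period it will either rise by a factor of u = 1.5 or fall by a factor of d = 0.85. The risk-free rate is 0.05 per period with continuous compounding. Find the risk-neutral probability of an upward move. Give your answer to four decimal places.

Risk-neutral probability p = (e^0.05 − 0.85)/(1.5 − 0.85) = 0.2013/0.6500 = 0.3096

p = 0.3096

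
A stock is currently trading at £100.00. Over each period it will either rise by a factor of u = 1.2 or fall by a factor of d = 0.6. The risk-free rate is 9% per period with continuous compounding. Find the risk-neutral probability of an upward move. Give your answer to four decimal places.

p = 0.8236

Risk-neutral probability p = (e^0.09 − 0.6)/(1.2 − 0.6) = 0.4942/0.6000 = 0.8236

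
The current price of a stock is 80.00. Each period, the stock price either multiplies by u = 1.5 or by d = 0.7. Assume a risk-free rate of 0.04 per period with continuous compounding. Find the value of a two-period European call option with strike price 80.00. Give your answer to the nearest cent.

18.56

Risk-neutral probability p = (e^0.04 − 0.7)/(1.5 − 0.7) = 0.3408/0.8000 = 0.4260
Terminal stock prices: S_uu = 180, S_ud = 84, S_dd = 39.2
Terminal payoffs (S − K): max(100, 0) = 100, max(4, 0) = 4, max(-40.8, 0) = 0
Node u (S = 120): V_u = e^(−0.04)·[0.4260·100.0000 + 0.5740·4.0000] = 43.1368
Node d (S = 56): V_d = e^(−0.04)·[0.4260·4.0000 + 0.5740·0.0000] = 1.6372
Node 0 (S = 80): V_0 = e^(−0.04)·[0.4260·43.1368 + 0.5740·1.6372] = 18.5592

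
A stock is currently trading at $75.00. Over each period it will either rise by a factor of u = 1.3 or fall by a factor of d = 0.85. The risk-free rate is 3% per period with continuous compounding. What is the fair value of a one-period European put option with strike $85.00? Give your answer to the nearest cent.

Risk-neutral probability p = (e^0.03 − 0.85)/(1.3 − 0.85) = 0.1805/0.4500 = 0.4010
Terminal stock prices: S_u = 97.5, S_d = 63.75
Terminal payoffs (K − S): max(-12.5, 0) = 0, max(21.25, 0) = 21.25
Node 0 (S = 75): V_0 = e^(−0.03)·[0.4010·0.0000 + 0.5990·21.2500] = 12.3524

$12.35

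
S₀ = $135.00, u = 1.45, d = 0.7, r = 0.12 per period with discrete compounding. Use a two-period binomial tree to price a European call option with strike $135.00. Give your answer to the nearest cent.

Risk-neutral probability p = (1 + 0.12 − 0.7)/(1.45 − 0.7) = 0.4200/0.7500 = 0.5600
Terminal stock prices: S_uu = 283.8, S_ud = 137, S_dd = 66.15
Terminal payoffs (S − K): max(148.8, 0) = 148.8, max(2.025, 0) = 2.025, max(-68.85, 0) = 0
Node u (S = 195.8): V_u = 1/1.12·[0.5600·148.8375 + 0.4400·2.0250] = 75.2143
Node d (S = 94.5): V_d = 1/1.12·[0.5600·2.0250 + 0.4400·0.0000] = 1.0125
Node 0 (S = 135): V_0 = 1/1.12·[0.5600·75.2143 + 0.4400·1.0125] = 38.0049

$38.00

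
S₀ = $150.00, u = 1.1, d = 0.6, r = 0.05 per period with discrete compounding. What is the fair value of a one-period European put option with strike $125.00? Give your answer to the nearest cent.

$3.33

Risk-neutral probability p = (1 + 0.05 − 0.6)/(1.1 − 0.6) = 0.4500/0.5000 = 0.9000
Terminal stock prices: S_u = 165, S_d = 90
Terminal payoffs (K − S): max(-40, 0) = 0, max(35, 0) = 35
Node 0 (S = 150): V_0 = 1/1.05·[0.9000·0.0000 + 0.1000·35.0000] = 3.3333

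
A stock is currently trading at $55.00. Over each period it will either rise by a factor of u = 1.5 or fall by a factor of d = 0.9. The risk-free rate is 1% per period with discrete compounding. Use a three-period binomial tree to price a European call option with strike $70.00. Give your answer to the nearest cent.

Risk-neutral probability p = (1 + 0.01 − 0.9)/(1.5 − 0.9) = 0.1100/0.6000 = 0.1833
Terminal stock prices: S_uuu = 185.6, S_uud = 111.4, S_udd = 66.83, S_ddd = 40.1
Terminal payoffs (S − K): max(115.6, 0) = 115.6, max(41.38, 0) = 41.38, max(-3.175, 0) = 0, max(-29.9, 0) = 0
Node uu (S = 123.8): V_uu = 1/1.01·[0.1833·115.6250 + 0.8167·41.3750] = 54.4431
Node ud (S = 74.25): V_ud = 1/1.01·[0.1833·41.3750 + 0.8167·0.0000] = 7.5103
Node dd (S = 44.55): V_dd = 1/1.01·[0.1833·0.0000 + 0.8167·0.0000] = 0.0000
Node u (S = 82.5): V_u = 1/1.01·[0.1833·54.4431 + 0.8167·7.5103] = 15.9551
Node d (S = 49.5): V_d = 1/1.01·[0.1833·7.5103 + 0.8167·0.0000] = 1.3633
Node 0 (S = 55): V_0 = 1/1.01·[0.1833·15.9551 + 0.8167·1.3633] = 3.9984

$4.00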